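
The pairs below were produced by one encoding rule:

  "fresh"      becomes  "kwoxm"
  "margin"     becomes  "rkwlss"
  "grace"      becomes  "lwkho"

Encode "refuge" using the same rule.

wokelo

Two shifts are in play — +10 for a/e/i/o/u, +5 for every other letter.
On refuge: r(cons)+5=w, e(vowel)+10=o, f(cons)+5=k, u(vowel)+10=e, g(cons)+5=l, e(vowel)+10=o.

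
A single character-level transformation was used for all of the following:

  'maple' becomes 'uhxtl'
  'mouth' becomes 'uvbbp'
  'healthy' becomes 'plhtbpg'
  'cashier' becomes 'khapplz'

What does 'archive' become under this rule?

The shift depends on letter class: consonant m→u is +8, but vowel a→h is +7. Vowels shift forward by 7 and consonants shift forward by 8.
On archive: a(vowel)+7=h, r(cons)+8=z, c(cons)+8=k, h(cons)+8=p, i(vowel)+7=p, v(cons)+8=d, e(vowel)+7=l.

hzkppdl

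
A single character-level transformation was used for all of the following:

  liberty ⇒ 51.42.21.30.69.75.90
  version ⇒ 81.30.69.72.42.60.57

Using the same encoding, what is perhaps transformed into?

63.30.69.39.18.63.72

Each letter becomes 3×(its alphabet position, a=1..z=26) + 15.
For perhaps: p=16→63, e=5→30, r=18→69, h=8→39, a=1→18, p=16→63, s=19→72.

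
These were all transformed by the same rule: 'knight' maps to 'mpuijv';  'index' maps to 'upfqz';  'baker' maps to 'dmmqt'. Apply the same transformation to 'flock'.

hnaem

The shift depends on letter class: consonant k→m is +2, but vowel i→u is +12. The rule splits by letter class: vowels +12, consonants +2.
For flock: f(cons)+2=h, l(cons)+2=n, o(vowel)+12=a, c(cons)+2=e, k(cons)+2=m.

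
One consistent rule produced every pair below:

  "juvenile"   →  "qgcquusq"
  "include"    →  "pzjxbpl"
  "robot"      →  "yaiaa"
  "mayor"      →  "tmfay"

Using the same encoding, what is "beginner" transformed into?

A repeating key of period 2 is used — shifts +7, +12 over and over.
On beginner: b+7=i, e+12=q, g+7=n, i+12=u, n+7=u, n+12=z, e+7=l, r+12=d.

iqnuuzld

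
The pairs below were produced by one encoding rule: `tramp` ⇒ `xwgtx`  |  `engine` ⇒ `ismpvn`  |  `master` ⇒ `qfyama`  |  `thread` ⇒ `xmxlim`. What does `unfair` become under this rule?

In tramp: t→x is +4, r→w is +5, a→g is +6, m→t is +7 — the shift increases by 1 each position. The shift increases by 1 at each position, starting from +4: 4, 5, 6, ….
On unfair: u+4=y, n+5=s, f+6=l, a+7=h, i+8=q, r+9=a.

yslhqa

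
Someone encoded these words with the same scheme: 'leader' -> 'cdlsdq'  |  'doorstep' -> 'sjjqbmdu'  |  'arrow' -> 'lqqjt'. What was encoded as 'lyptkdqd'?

anywhere

Treating letters as 0–25, the rule is x ↦ 11x + 11 (mod 26).
Undoing it on lyptkdqd: l(11)→19·(11−11)≡0=a; y(24)→19·(24−11)≡13=n; p(15)→19·(15−11)≡24=y; t(19)→19·(19−11)≡22=w; k(10)→19·(10−11)≡7=h; d(3)→19·(3−11)≡4=e; q(16)→19·(16−11)≡17=r; d(3)→19·(3−11)≡4=e (all mod 26).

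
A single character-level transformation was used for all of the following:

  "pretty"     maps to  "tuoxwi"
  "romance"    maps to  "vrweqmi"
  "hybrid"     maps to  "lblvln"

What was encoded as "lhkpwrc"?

The shifts repeat in a cycle of length 3: positions 0,1,… shift by +4, +3, +10, then the pattern repeats.
Decoding lhkpwrc: l−4=h, h−3=e, k−10=a, p−4=l, w−3=t, r−10=h, c−4=y.

healthy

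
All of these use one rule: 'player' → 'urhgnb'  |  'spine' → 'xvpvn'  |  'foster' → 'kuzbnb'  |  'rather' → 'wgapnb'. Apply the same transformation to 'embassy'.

Each letter shifts forward by (position + 5), i.e. 5, 6, 7, … — the shift grows by one for each successive letter.
On embassy: e+5=j, m+6=s, b+7=i, a+8=i, s+9=b, s+10=c, y+11=j.

jsiibcj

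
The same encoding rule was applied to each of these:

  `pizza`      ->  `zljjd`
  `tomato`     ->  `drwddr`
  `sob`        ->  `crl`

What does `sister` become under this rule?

clcdhb

The shift depends on letter class: consonant p→z is +10, but vowel i→l is +3. Two shifts are in play — +3 for a/e/i/o/u, +10 for every other letter.
For sister: s(cons)+10=c, i(vowel)+3=l, s(cons)+10=c, t(cons)+10=d, e(vowel)+3=h, r(cons)+10=b.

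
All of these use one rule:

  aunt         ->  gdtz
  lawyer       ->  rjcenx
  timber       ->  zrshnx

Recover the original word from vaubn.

Shifts by position in aunt: pos 0: a→g (+6), pos 1: u→d (+9), pos 2: n→t (+6), pos 3: t→z (+6) — repeating every 3. It's a Vigenère-style cipher with numeric key [6,9,6]: position i shifts by key[i mod 3].
Reversing it on vaubn: v−6=p, a−9=r, u−6=o, b−6=v, n−9=e.

prove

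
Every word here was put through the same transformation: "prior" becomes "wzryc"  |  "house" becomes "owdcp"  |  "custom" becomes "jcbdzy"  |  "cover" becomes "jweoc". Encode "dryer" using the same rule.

In prior: p→w is +7, r→z is +8, i→r is +9, o→y is +10 — the shift increases by 1 each position. Letter i (0-indexed) is shifted by i+7, so successive shifts are 7, 8, 9, ….
On dryer: d+7=k, r+8=z, y+9=h, e+10=o, r+11=c.

kzhoc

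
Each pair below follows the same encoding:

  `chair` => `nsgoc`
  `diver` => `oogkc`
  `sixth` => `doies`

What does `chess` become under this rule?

The shift depends on letter class: consonant c→n is +11, but vowel a→g is +6. The rule splits by letter class: vowels +6, consonants +11.
Applying it to chess: c(cons)+11=n, h(cons)+11=s, e(vowel)+6=k, s(cons)+11=d, s(cons)+11=d.

nskdd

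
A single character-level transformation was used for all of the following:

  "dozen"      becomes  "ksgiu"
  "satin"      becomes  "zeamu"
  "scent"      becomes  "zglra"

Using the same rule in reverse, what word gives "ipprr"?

Shifts by position in dozen: pos 0: d→k (+7), pos 1: o→s (+4), pos 2: z→g (+7), pos 3: e→i (+4) — repeating every 2. The shifts repeat in a cycle of length 2: positions 0,1,… shift by +7, +4, then the pattern repeats.
Decoding ipprr: i−7=b, p−4=l, p−7=i, r−4=n, r−7=k.

blink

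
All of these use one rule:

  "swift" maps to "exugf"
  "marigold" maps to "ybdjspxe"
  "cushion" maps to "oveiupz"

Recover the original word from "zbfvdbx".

natural

Shifts by position in swift: pos 0: s→e (+12), pos 1: w→x (+1), pos 2: i→u (+12), pos 3: f→g (+1) — repeating every 2. It's a Vigenère-style cipher with numeric key [12,1]: position i shifts by key[i mod 2].
Decoding zbfvdbx: z−12=n, b−1=a, f−12=t, v−1=u, d−12=r, b−1=a, x−12=l.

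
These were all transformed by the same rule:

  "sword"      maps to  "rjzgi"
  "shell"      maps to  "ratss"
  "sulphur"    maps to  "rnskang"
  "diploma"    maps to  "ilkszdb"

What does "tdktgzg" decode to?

s(18)→r(17) and w(22)→j(9) fit y≡11x+1 (mod 26); the inverse of 11 mod 26 is 19. Treating letters as 0–25, the rule is x ↦ 11x + 1 (mod 26).
Undoing it on tdktgzg: t(19)→19·(19−1)≡4=e; d(3)→19·(3−1)≡12=m; k(10)→19·(10−1)≡15=p; t(19)→19·(19−1)≡4=e; g(6)→19·(6−1)≡17=r; z(25)→19·(25−1)≡14=o; g(6)→19·(6−1)≡17=r (all mod 26).

emperor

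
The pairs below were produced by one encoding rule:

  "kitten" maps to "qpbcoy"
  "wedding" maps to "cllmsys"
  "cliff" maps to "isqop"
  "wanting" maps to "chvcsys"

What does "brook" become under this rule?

hywxu

In kitten: k→q is +6, i→p is +7, t→b is +8, t→c is +9 — the shift increases by 1 each position. Each letter shifts forward by (position + 6), i.e. 6, 7, 8, … — the shift grows by one for each successive letter.
On brook: b+6=h, r+7=y, o+8=w, o+9=x, k+10=u.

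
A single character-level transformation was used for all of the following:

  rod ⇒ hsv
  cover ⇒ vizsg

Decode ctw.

spy

The output letters match the input read backwards, each shifted +4: rod reversed is dor. The word is reversed, then every letter is shifted forward by 4.
Decoding ctw: shift back: c−4=y, t−4=p, w−4=s → yps; then reverse → spy.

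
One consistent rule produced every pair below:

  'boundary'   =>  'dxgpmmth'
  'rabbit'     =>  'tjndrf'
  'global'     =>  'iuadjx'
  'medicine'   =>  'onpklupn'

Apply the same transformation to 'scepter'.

ulqrcqt

Shifts by position in boundary: pos 0: b→d (+2), pos 1: o→x (+9), pos 2: u→g (+12), pos 3: n→p (+2), pos 4: d→m (+9), pos 5: a→m (+12) — repeating every 3. It's a Vigenère-style cipher with numeric key [2,9,12]: position i shifts by key[i mod 3].
For scepter: s+2=u, c+9=l, e+12=q, p+2=r, t+9=c, e+12=q, r+2=t.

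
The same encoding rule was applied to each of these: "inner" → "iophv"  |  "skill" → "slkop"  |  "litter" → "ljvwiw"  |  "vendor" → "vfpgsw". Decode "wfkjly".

weight

In inner: i→i is +0, n→o is +1, n→p is +2, e→h is +3 — the shift increases by 1 each position. Each letter shifts forward by its position index (0, 1, 2, …) — the shift grows by one for each successive letter.
Undoing it on wfkjly: w−0=w, f−1=e, k−2=i, j−3=g, l−4=h, y−5=t.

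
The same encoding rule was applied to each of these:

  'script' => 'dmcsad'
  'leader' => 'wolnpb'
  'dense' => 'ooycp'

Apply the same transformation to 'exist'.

Shifts by position in script: pos 0: s→d (+11), pos 1: c→m (+10), pos 2: r→c (+11), pos 3: i→s (+10) — repeating every 2. It's a Vigenère-style cipher with numeric key [11,10]: position i shifts by key[i mod 2].
For exist: e+11=p, x+10=h, i+11=t, s+10=c, t+11=e.

phtce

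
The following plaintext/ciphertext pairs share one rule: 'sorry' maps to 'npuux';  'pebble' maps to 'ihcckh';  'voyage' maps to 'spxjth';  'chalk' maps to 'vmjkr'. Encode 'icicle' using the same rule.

fvfvkh

s(18)→n(13) and o(14)→p(15) fit y≡19x+9 (mod 26); the inverse of 19 mod 26 is 11. This is an affine cipher: with a=0,…,z=25, each position x becomes (19x+9) mod 26.
On icicle: i(8)→19·8+9≡5=f; c(2)→19·2+9≡21=v; i(8)→19·8+9≡5=f; c(2)→19·2+9≡21=v; l(11)→19·11+9≡10=k; e(4)→19·4+9≡7=h (all mod 26).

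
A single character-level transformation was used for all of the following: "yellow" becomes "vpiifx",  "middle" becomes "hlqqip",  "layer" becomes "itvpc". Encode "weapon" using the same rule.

y(24)→v(21) and e(4)→p(15) fit y≡25x+19 (mod 26); the inverse of 25 mod 26 is 25. Treating letters as 0–25, the rule is x ↦ 25x + 19 (mod 26).
For weapon: w(22)→25·22+19≡23=x; e(4)→25·4+19≡15=p; a(0)→25·0+19≡19=t; p(15)→25·15+19≡4=e; o(14)→25·14+19≡5=f; n(13)→25·13+19≡6=g (all mod 26).

xptefg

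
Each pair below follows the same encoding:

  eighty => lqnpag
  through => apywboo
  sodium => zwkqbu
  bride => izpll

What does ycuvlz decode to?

runner

Shifts by position in eighty: pos 0: e→l (+7), pos 1: i→q (+8), pos 2: g→n (+7), pos 3: h→p (+8) — repeating every 2. It's a Vigenère-style cipher with numeric key [7,8]: position i shifts by key[i mod 2].
Decoding ycuvlz: y−7=r, c−8=u, u−7=n, v−8=n, l−7=e, z−8=r.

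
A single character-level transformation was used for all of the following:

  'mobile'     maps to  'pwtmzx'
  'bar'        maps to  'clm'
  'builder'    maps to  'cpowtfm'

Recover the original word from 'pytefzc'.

The output letters match the input read backwards, each shifted +11: mobile reversed is elibom. The word is reversed, then every letter is shifted forward by 11.
Decoding pytefzc: shift back: p−11=e, y−11=n, t−11=i, e−11=t, f−11=u, z−11=o, c−11=r → enituor; then reverse → routine.

routine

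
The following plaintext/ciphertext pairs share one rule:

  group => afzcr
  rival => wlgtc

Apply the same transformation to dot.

The output letters match the input read backwards, each shifted +11: group reversed is puorg. Read the word backwards and shift each letter +11.
Applying it to dot: reverse → tod; then shift: t+11=e, o+11=z, d+11=o.

ezo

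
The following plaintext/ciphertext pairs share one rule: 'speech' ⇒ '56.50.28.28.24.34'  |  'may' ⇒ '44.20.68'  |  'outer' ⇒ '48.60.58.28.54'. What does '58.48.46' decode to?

s(#19)→56 and p(#16)→50: differences scale by 2, so n = 2·pos + 18. Each letter becomes 2×(its alphabet position, a=1..z=26) + 18.
Undoing it on 58.48.46: 58→(58−18)÷2=20=t, 48→(48−18)÷2=15=o, 46→(46−18)÷2=14=n.

ton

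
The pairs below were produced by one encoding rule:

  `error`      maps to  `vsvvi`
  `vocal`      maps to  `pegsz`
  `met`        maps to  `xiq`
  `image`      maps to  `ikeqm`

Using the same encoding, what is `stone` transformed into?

irsxw

The output letters match the input read backwards, each shifted +4: error reversed is rorre. Two steps: reverse the string, then apply a Caesar shift of +4.
On stone: reverse → enots; then shift: e+4=i, n+4=r, o+4=s, t+4=x, s+4=w.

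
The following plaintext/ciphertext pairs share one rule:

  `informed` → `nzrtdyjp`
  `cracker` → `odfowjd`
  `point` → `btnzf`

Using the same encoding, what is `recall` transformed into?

djofxx

The shift depends on letter class: consonant n→z is +12, but vowel i→n is +5. The rule splits by letter class: vowels +5, consonants +12.
For recall: r(cons)+12=d, e(vowel)+5=j, c(cons)+12=o, a(vowel)+5=f, l(cons)+12=x, l(cons)+12=x.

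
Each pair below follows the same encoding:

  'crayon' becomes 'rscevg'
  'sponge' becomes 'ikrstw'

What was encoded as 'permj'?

final

The output letters match the input read backwards, each shifted +4: crayon reversed is noyarc. The word is reversed, then every letter is shifted forward by 4.
Undoing it on permj: shift back: p−4=l, e−4=a, r−4=n, m−4=i, j−4=f → lanif; then reverse → final.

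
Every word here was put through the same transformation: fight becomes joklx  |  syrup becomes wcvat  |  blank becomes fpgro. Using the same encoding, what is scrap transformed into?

The shift depends on letter class: consonant f→j is +4, but vowel i→o is +6. Vowels shift forward by 6 and consonants shift forward by 4.
On scrap: s(cons)+4=w, c(cons)+4=g, r(cons)+4=v, a(vowel)+6=g, p(cons)+4=t.

wgvgt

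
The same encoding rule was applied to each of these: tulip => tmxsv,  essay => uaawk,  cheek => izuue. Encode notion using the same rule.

jctscj

t(19)→t(19) and u(20)→m(12) fit y≡19x+22 (mod 26); the inverse of 19 mod 26 is 11. Treating letters as 0–25, the rule is x ↦ 19x + 22 (mod 26).
For notion: n(13)→19·13+22≡9=j; o(14)→19·14+22≡2=c; t(19)→19·19+22≡19=t; i(8)→19·8+22≡18=s; o(14)→19·14+22≡2=c; n(13)→19·13+22≡9=j (all mod 26).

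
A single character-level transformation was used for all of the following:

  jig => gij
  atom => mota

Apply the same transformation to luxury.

The output letters match the input read backwards: jig reversed is gij. The word is simply reversed.
For luxury: reverse → yruxul.

yruxul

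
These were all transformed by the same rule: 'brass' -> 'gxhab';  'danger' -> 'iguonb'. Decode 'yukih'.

In brass: b→g is +5, r→x is +6, a→h is +7, s→a is +8 — the shift increases by 1 each position. Letter i (0-indexed) is shifted by i+5, so successive shifts are 5, 6, 7, ….
Decoding yukih: y−5=t, u−6=o, k−7=d, i−8=a, h−9=y.

today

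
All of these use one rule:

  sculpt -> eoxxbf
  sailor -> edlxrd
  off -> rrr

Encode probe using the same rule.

The shift depends on letter class: consonant s→e is +12, but vowel u→x is +3. Two shifts are in play — +3 for a/e/i/o/u, +12 for every other letter.
On probe: p(cons)+12=b, r(cons)+12=d, o(vowel)+3=r, b(cons)+12=n, e(vowel)+3=h.

bdrnh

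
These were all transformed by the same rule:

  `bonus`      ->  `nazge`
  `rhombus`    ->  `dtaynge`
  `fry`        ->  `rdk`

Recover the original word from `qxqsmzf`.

Every letter moves 12 places later in the alphabet, wrapping around z→a.
Undoing it on qxqsmzf: q−12=e, x−12=l, q−12=e, s−12=g, m−12=a, z−12=n, f−12=t.

elegant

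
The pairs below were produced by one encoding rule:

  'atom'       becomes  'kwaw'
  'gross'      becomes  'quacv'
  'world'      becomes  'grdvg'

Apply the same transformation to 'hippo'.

It's a Vigenère-style cipher with numeric key [10,3,12]: position i shifts by key[i mod 3].
On hippo: h+10=r, i+3=l, p+12=b, p+10=z, o+3=r.

rlbzr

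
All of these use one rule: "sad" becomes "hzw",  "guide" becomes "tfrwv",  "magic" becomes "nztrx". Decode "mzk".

Each pair mirrors across the alphabet (s↔h, a↔z, d↔w): positions sum to 25. This is the alphabet-reversal cipher (Atbash): a becomes z, b becomes y, etc.
Reversing it on mzk: m↔n, z↔a, k↔p.

nap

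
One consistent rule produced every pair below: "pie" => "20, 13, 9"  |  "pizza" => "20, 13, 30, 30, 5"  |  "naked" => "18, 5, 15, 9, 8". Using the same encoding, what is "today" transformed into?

p is letter #16 and maps to 20: an offset of 4. Letters become their 1-based position plus 4 (so a→5, b→6, …).
On today: t=20→24, o=15→19, d=4→8, a=1→5, y=25→29.

24, 19, 8, 5, 29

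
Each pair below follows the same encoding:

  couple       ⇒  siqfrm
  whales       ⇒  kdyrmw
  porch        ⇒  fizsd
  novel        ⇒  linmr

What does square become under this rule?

c(2)→s(18) and o(14)→i(8) fit y≡23x+24 (mod 26); the inverse of 23 mod 26 is 17. Each letter's alphabet position (a=0..z=25) is mapped through 23·x+24 mod 26 — an affine cipher.
On square: s(18)→23·18+24≡22=w; q(16)→23·16+24≡2=c; u(20)→23·20+24≡16=q; a(0)→23·0+24≡24=y; r(17)→23·17+24≡25=z; e(4)→23·4+24≡12=m (all mod 26).

wcqyzm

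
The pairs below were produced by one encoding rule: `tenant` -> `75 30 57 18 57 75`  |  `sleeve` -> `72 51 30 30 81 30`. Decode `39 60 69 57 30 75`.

hornet

t(#20)→75 and e(#5)→30: differences scale by 3, so n = 3·pos + 15. With a=1..z=26, the number is 3·pos + 15.
Undoing it on 39 60 69 57 30 75: 39→(39−15)÷3=8=h, 60→(60−15)÷3=15=o, 69→(69−15)÷3=18=r, 57→(57−15)÷3=14=n, 30→(30−15)÷3=5=e, 75→(75−15)÷3=20=t.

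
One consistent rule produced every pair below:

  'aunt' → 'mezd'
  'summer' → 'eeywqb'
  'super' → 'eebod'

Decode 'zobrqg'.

Shifts by position in aunt: pos 0: a→m (+12), pos 1: u→e (+10), pos 2: n→z (+12), pos 3: t→d (+10) — repeating every 2. A repeating key of period 2 is used — shifts +12, +10 over and over.
Decoding zobrqg: z−12=n, o−10=e, b−12=p, r−10=h, q−12=e, g−10=w.

nephew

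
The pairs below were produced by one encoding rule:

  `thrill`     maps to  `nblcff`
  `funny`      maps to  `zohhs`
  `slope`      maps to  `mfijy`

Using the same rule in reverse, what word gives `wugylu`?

Compare letters: t→n is +20, h→b is +20, r→l is +20 — a constant shift. Every letter moves 20 places later in the alphabet, wrapping around z→a.
Undoing it on wugylu: w−20=c, u−20=a, g−20=m, y−20=e, l−20=r, u−20=a.

camera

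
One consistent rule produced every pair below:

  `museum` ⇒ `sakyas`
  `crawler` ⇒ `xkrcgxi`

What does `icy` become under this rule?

The output letters match the input read backwards, each shifted +6: museum reversed is muesum. Two steps: reverse the string, then apply a Caesar shift of +6.
Applying it to icy: reverse → yci; then shift: y+6=e, c+6=i, i+6=o.

eio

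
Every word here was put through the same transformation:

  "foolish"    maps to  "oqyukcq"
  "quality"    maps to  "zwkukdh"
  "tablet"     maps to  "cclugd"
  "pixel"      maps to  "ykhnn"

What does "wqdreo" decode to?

Shifts by position in foolish: pos 0: f→o (+9), pos 1: o→q (+2), pos 2: o→y (+10), pos 3: l→u (+9), pos 4: i→k (+2), pos 5: s→c (+10) — repeating every 3. It's a Vigenère-style cipher with numeric key [9,2,10]: position i shifts by key[i mod 3].
Reversing it on wqdreo: w−9=n, q−2=o, d−10=t, r−9=i, e−2=c, o−10=e.

notice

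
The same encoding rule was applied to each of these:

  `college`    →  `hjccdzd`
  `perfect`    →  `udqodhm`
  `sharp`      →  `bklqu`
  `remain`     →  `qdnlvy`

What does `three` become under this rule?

c(2)→h(7) and o(14)→j(9) fit y≡11x+11 (mod 26); the inverse of 11 mod 26 is 19. This is an affine cipher: with a=0,…,z=25, each position x becomes (11x+11) mod 26.
Applying it to three: t(19)→11·19+11≡12=m; h(7)→11·7+11≡10=k; r(17)→11·17+11≡16=q; e(4)→11·4+11≡3=d; e(4)→11·4+11≡3=d (all mod 26).

mkqdd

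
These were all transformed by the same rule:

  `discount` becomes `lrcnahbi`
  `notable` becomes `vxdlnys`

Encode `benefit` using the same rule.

Each letter shifts forward by (position + 8), i.e. 8, 9, 10, … — the shift grows by one for each successive letter.
Applying it to benefit: b+8=j, e+9=n, n+10=x, e+11=p, f+12=r, i+13=v, t+14=h.

jnxprvh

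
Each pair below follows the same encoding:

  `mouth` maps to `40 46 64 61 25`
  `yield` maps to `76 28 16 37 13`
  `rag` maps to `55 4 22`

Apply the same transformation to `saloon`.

58 4 37 46 46 43

m(#13)→40 and o(#15)→46: differences scale by 3, so n = 3·pos + 1. The formula is n = 3×(alphabet index, a=1) + 1.
On saloon: s=19→58, a=1→4, l=12→37, o=15→46, o=15→46, n=14→43.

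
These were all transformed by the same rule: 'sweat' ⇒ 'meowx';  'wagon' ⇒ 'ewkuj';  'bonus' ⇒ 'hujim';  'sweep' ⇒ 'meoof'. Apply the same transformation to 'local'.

nuswn

s(18)→m(12) and w(22)→e(4) fit y≡11x+22 (mod 26); the inverse of 11 mod 26 is 19. This is an affine cipher: with a=0,…,z=25, each position x becomes (11x+22) mod 26.
Applying it to local: l(11)→11·11+22≡13=n; o(14)→11·14+22≡20=u; c(2)→11·2+22≡18=s; a(0)→11·0+22≡22=w; l(11)→11·11+22≡13=n (all mod 26).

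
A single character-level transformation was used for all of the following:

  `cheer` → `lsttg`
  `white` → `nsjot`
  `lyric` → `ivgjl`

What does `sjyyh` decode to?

hippo

c(2)→l(11) and h(7)→s(18) fit y≡17x+3 (mod 26); the inverse of 17 mod 26 is 23. Treating letters as 0–25, the rule is x ↦ 17x + 3 (mod 26).
Undoing it on sjyyh: s(18)→23·(18−3)≡7=h; j(9)→23·(9−3)≡8=i; y(24)→23·(24−3)≡15=p; y(24)→23·(24−3)≡15=p; h(7)→23·(7−3)≡14=o (all mod 26).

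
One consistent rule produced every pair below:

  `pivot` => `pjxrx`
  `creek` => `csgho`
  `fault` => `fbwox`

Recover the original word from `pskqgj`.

In pivot: p→p is +0, i→j is +1, v→x is +2, o→r is +3 — the shift increases by 1 each position. Each letter shifts forward by its position index (0, 1, 2, …) — the shift grows by one for each successive letter.
Reversing it on pskqgj: p−0=p, s−1=r, k−2=i, q−3=n, g−4=c, j−5=e.

prince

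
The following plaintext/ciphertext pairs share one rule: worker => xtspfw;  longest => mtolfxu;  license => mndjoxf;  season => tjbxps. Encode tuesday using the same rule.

uzfxefz

Shifts by position in worker: pos 0: w→x (+1), pos 1: o→t (+5), pos 2: r→s (+1), pos 3: k→p (+5) — repeating every 2. A repeating key of period 2 is used — shifts +1, +5 over and over.
For tuesday: t+1=u, u+5=z, e+1=f, s+5=x, d+1=e, a+5=f, y+1=z.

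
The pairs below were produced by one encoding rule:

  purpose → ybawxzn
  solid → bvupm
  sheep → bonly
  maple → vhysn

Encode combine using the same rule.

lvvirun

Shifts by position in purpose: pos 0: p→y (+9), pos 1: u→b (+7), pos 2: r→a (+9), pos 3: p→w (+7) — repeating every 2. The shifts repeat in a cycle of length 2: positions 0,1,… shift by +9, +7, then the pattern repeats.
On combine: c+9=l, o+7=v, m+9=v, b+7=i, i+9=r, n+7=u, e+9=n.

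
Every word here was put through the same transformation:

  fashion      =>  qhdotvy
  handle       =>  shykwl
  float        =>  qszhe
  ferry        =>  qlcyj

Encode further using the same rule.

qbcaslc

A repeating key of period 2 is used — shifts +11, +7 over and over.
For further: f+11=q, u+7=b, r+11=c, t+7=a, h+11=s, e+7=l, r+11=c.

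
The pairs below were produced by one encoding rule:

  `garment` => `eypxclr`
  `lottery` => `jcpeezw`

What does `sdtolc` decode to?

The output letters match the input read backwards, each shifted +11: garment reversed is tnemrag. Read the word backwards and shift each letter +11.
Undoing it on sdtolc: shift back: s−11=h, d−11=s, t−11=i, o−11=d, l−11=a, c−11=r → hsidar; then reverse → radish.

radish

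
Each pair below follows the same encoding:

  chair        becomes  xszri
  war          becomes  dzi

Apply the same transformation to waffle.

dzuuov

Each pair mirrors across the alphabet (c↔x, h↔s, a↔z): positions sum to 25. This is the alphabet-reversal cipher (Atbash): a becomes z, b becomes y, etc.
Applying it to waffle: w↔d, a↔z, f↔u, f↔u, l↔o, e↔v.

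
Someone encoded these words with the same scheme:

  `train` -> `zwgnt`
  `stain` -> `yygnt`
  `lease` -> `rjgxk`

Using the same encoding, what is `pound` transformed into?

The shifts repeat in a cycle of length 2: positions 0,1,… shift by +6, +5, then the pattern repeats.
On pound: p+6=v, o+5=t, u+6=a, n+5=s, d+6=j.

vtasj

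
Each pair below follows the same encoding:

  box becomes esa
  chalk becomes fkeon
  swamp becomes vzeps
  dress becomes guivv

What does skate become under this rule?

The shift depends on letter class: consonant b→e is +3, but vowel o→s is +4. Two shifts are in play — +4 for a/e/i/o/u, +3 for every other letter.
On skate: s(cons)+3=v, k(cons)+3=n, a(vowel)+4=e, t(cons)+3=w, e(vowel)+4=i.

vnewi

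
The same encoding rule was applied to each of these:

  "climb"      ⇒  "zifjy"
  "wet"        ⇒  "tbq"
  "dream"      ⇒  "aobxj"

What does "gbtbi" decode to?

jewel

Each letter is shifted forward by 23 in the alphabet (a Caesar shift of +23).
Undoing it on gbtbi: g−23=j, b−23=e, t−23=w, b−23=e, i−23=l.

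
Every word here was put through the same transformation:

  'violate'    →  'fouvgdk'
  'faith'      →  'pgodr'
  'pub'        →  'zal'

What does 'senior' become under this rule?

ckxoub

Two shifts are in play — +6 for a/e/i/o/u, +10 for every other letter.
On senior: s(cons)+10=c, e(vowel)+6=k, n(cons)+10=x, i(vowel)+6=o, o(vowel)+6=u, r(cons)+10=b.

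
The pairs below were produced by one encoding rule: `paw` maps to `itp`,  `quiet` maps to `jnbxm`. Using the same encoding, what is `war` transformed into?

ptk

Compare letters: p→i is +19, a→t is +19, w→p is +19 — a constant shift. It's a constant shift of +19 (ROT19).
On war: w+19=p, a+19=t, r+19=k.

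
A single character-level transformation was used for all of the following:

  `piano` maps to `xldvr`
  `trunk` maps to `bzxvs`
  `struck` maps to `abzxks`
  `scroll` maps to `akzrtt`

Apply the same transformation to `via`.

dld

The shift depends on letter class: consonant p→x is +8, but vowel i→l is +3. The rule splits by letter class: vowels +3, consonants +8.
For via: v(cons)+8=d, i(vowel)+3=l, a(vowel)+3=d.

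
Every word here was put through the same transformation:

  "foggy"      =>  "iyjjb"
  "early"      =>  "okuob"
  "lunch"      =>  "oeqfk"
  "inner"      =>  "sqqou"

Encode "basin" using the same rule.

ekvsq

The shift depends on letter class: consonant f→i is +3, but vowel o→y is +10. The rule splits by letter class: vowels +10, consonants +3.
On basin: b(cons)+3=e, a(vowel)+10=k, s(cons)+3=v, i(vowel)+10=s, n(cons)+3=q.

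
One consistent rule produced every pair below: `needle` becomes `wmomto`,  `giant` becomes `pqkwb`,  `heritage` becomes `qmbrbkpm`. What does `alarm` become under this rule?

jtkau

Shifts by position in needle: pos 0: n→w (+9), pos 1: e→m (+8), pos 2: e→o (+10), pos 3: d→m (+9), pos 4: l→t (+8), pos 5: e→o (+10) — repeating every 3. A repeating key of period 3 is used — shifts +9, +8, +10 over and over.
For alarm: a+9=j, l+8=t, a+10=k, r+9=a, m+8=u.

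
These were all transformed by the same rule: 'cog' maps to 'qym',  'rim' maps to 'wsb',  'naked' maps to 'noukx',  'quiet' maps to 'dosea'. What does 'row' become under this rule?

The output letters match the input read backwards, each shifted +10: cog reversed is goc. The word is reversed, then every letter is shifted forward by 10.
On row: reverse → wor; then shift: w+10=g, o+10=y, r+10=b.

gyb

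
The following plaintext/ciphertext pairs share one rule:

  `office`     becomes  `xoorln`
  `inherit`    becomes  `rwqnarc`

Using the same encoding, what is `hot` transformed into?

Each letter is shifted forward by 9 in the alphabet (a Caesar shift of +9).
Applying it to hot: h+9=q, o+9=x, t+9=c.

qxc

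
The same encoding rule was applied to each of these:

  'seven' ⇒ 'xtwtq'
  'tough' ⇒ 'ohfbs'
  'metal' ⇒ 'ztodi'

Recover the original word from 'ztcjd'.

s(18)→x(23) and e(4)→t(19) fit y≡17x+3 (mod 26); the inverse of 17 mod 26 is 23. Treating letters as 0–25, the rule is x ↦ 17x + 3 (mod 26).
Undoing it on ztcjd: z(25)→23·(25−3)≡12=m; t(19)→23·(19−3)≡4=e; c(2)→23·(2−3)≡3=d; j(9)→23·(9−3)≡8=i; d(3)→23·(3−3)≡0=a (all mod 26).

media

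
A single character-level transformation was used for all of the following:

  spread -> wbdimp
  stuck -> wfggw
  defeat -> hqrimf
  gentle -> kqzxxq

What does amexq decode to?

It's a Vigenère-style cipher with numeric key [4,12,12]: position i shifts by key[i mod 3].
Decoding amexq: a−4=w, m−12=a, e−12=s, x−4=t, q−12=e.

waste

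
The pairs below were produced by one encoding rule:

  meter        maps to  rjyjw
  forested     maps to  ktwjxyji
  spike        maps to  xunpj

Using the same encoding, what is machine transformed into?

rfhmnsj

Compare letters: m→r is +5, e→j is +5, t→y is +5 — a constant shift. It's a constant shift of +5 (ROT5).
For machine: m+5=r, a+5=f, c+5=h, h+5=m, i+5=n, n+5=s, e+5=j.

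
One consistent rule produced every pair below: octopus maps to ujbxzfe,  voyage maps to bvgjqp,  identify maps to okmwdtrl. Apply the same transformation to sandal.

yhvmkw

In octopus: o→u is +6, c→j is +7, t→b is +8, o→x is +9 — the shift increases by 1 each position. The shift increases by 1 at each position, starting from +6: 6, 7, 8, ….
Applying it to sandal: s+6=y, a+7=h, n+8=v, d+9=m, a+10=k, l+11=w.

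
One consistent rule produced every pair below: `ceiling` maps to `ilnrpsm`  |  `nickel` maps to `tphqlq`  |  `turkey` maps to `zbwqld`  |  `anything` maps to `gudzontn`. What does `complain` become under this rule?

Shifts by position in ceiling: pos 0: c→i (+6), pos 1: e→l (+7), pos 2: i→n (+5), pos 3: l→r (+6), pos 4: i→p (+7), pos 5: n→s (+5) — repeating every 3. It's a Vigenère-style cipher with numeric key [6,7,5]: position i shifts by key[i mod 3].
For complain: c+6=i, o+7=v, m+5=r, p+6=v, l+7=s, a+5=f, i+6=o, n+7=u.

ivrvsfou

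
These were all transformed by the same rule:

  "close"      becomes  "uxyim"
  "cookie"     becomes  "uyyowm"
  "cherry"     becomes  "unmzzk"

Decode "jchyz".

c(2)→u(20) and l(11)→x(23) fit y≡9x+2 (mod 26); the inverse of 9 mod 26 is 3. Each letter's alphabet position (a=0..z=25) is mapped through 9·x+2 mod 26 — an affine cipher.
Undoing it on jchyz: j(9)→3·(9−2)≡21=v; c(2)→3·(2−2)≡0=a; h(7)→3·(7−2)≡15=p; y(24)→3·(24−2)≡14=o; z(25)→3·(25−2)≡17=r (all mod 26).

vapor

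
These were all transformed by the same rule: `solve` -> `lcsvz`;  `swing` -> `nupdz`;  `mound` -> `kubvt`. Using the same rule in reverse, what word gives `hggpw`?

The output letters match the input read backwards, each shifted +7: solve reversed is evlos. Read the word backwards and shift each letter +7.
Reversing it on hggpw: shift back: h−7=a, g−7=z, g−7=z, p−7=i, w−7=p → azzip; then reverse → pizza.

pizza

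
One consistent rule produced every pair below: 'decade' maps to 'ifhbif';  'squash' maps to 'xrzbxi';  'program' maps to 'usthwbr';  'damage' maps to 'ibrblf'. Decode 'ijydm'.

ditch

The shifts repeat in a cycle of length 2: positions 0,1,… shift by +5, +1, then the pattern repeats.
Decoding ijydm: i−5=d, j−1=i, y−5=t, d−1=c, m−5=h.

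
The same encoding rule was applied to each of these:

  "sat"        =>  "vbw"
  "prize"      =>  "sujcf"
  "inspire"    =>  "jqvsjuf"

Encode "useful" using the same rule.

vvfivo

The rule splits by letter class: vowels +1, consonants +3.
On useful: u(vowel)+1=v, s(cons)+3=v, e(vowel)+1=f, f(cons)+3=i, u(vowel)+1=v, l(cons)+3=o.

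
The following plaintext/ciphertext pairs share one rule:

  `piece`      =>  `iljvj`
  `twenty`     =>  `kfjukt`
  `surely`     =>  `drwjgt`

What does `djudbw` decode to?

Treating letters as 0–25, the rule is x ↦ 7x + 7 (mod 26).
Reversing it on djudbw: d(3)→15·(3−7)≡18=s; j(9)→15·(9−7)≡4=e; u(20)→15·(20−7)≡13=n; d(3)→15·(3−7)≡18=s; b(1)→15·(1−7)≡14=o; w(22)→15·(22−7)≡17=r (all mod 26).

sensor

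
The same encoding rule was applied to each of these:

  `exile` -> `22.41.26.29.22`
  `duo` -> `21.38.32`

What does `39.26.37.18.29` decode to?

vital

The number is (letter's place in the alphabet, a=1) + 17.
Undoing it on 39.26.37.18.29: 39→(39−17)÷1=22=v, 26→(26−17)÷1=9=i, 37→(37−17)÷1=20=t, 18→(18−17)÷1=1=a, 29→(29−17)÷1=12=l.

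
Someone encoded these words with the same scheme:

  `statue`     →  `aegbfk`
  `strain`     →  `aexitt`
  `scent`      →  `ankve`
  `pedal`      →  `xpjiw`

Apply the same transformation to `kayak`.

Shifts by position in statue: pos 0: s→a (+8), pos 1: t→e (+11), pos 2: a→g (+6), pos 3: t→b (+8), pos 4: u→f (+11), pos 5: e→k (+6) — repeating every 3. A repeating key of period 3 is used — shifts +8, +11, +6 over and over.
On kayak: k+8=s, a+11=l, y+6=e, a+8=i, k+11=v.

sleiv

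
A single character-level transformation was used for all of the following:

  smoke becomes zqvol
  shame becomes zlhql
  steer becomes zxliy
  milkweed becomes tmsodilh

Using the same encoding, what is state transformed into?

zxhxl

Shifts by position in smoke: pos 0: s→z (+7), pos 1: m→q (+4), pos 2: o→v (+7), pos 3: k→o (+4) — repeating every 2. A repeating key of period 2 is used — shifts +7, +4 over and over.
Applying it to state: s+7=z, t+4=x, a+7=h, t+4=x, e+7=l.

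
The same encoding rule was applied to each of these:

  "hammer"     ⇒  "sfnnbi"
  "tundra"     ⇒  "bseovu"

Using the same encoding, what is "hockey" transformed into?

zfldpi

Read the word backwards and shift each letter +1.
On hockey: reverse → yekcoh; then shift: y+1=z, e+1=f, k+1=l, c+1=d, o+1=p, h+1=i.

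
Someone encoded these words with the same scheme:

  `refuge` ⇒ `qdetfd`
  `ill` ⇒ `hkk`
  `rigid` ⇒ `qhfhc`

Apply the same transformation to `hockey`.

gnbjdx

Each letter is shifted forward by 25 in the alphabet (a Caesar shift of +25).
Applying it to hockey: h+25=g, o+25=n, c+25=b, k+25=j, e+25=d, y+25=x.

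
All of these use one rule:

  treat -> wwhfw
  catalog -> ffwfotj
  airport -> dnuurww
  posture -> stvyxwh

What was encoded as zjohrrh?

welcome

It's a Vigenère-style cipher with numeric key [3,5]: position i shifts by key[i mod 2].
Reversing it on zjohrrh: z−3=w, j−5=e, o−3=l, h−5=c, r−3=o, r−5=m, h−3=e.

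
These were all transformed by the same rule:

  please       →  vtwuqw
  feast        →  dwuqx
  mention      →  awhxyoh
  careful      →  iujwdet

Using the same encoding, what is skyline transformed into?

qmgtyhw

p(15)→v(21) and l(11)→t(19) fit y≡7x+20 (mod 26); the inverse of 7 mod 26 is 15. This is an affine cipher: with a=0,…,z=25, each position x becomes (7x+20) mod 26.
For skyline: s(18)→7·18+20≡16=q; k(10)→7·10+20≡12=m; y(24)→7·24+20≡6=g; l(11)→7·11+20≡19=t; i(8)→7·8+20≡24=y; n(13)→7·13+20≡7=h; e(4)→7·4+20≡22=w (all mod 26).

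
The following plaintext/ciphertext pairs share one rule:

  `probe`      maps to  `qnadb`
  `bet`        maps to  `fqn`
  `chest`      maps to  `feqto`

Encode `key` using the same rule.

kqw

The output letters match the input read backwards, each shifted +12: probe reversed is eborp. Two steps: reverse the string, then apply a Caesar shift of +12.
On key: reverse → yek; then shift: y+12=k, e+12=q, k+12=w.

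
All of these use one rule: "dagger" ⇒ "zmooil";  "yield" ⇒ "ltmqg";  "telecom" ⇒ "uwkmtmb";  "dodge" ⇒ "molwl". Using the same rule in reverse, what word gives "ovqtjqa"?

The word is reversed, then every letter is shifted forward by 8.
Undoing it on ovqtjqa: shift back: o−8=g, v−8=n, q−8=i, t−8=l, j−8=b, q−8=i, a−8=s → gnilbis; then reverse → sibling.

sibling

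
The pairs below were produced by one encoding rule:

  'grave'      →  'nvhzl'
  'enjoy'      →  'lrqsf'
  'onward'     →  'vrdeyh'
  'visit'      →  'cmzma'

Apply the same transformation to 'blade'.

Shifts by position in grave: pos 0: g→n (+7), pos 1: r→v (+4), pos 2: a→h (+7), pos 3: v→z (+4) — repeating every 2. The shifts repeat in a cycle of length 2: positions 0,1,… shift by +7, +4, then the pattern repeats.
On blade: b+7=i, l+4=p, a+7=h, d+4=h, e+7=l.

iphhl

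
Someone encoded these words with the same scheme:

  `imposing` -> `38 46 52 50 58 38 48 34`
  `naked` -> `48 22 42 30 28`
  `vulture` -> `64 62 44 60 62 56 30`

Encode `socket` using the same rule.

58 50 26 42 30 60

i(#9)→38 and m(#13)→46: differences scale by 2, so n = 2·pos + 20. Each letter becomes 2×(its alphabet position, a=1..z=26) + 20.
Applying it to socket: s=19→58, o=15→50, c=3→26, k=11→42, e=5→30, t=20→60.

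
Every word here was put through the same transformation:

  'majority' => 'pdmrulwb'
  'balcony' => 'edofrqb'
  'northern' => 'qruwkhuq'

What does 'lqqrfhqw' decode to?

This is a Caesar cipher with shift 3.
Undoing it on lqqrfhqw: l−3=i, q−3=n, q−3=n, r−3=o, f−3=c, h−3=e, q−3=n, w−3=t.

innocent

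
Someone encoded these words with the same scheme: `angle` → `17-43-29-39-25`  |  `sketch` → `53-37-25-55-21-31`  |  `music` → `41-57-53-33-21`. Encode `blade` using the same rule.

The formula is n = 2×(alphabet index, a=1) + 15.
Applying it to blade: b=2→19, l=12→39, a=1→17, d=4→23, e=5→25.

19-39-17-23-25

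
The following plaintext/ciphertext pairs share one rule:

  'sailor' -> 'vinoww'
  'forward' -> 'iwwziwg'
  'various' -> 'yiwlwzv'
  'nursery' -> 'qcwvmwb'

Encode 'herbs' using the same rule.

kmwea

It's a Vigenère-style cipher with numeric key [3,8,5]: position i shifts by key[i mod 3].
Applying it to herbs: h+3=k, e+8=m, r+5=w, b+3=e, s+8=a.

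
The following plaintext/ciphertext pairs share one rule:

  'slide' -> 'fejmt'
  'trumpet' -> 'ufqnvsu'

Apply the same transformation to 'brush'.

Two steps: reverse the string, then apply a Caesar shift of +1.
For brush: reverse → hsurb; then shift: h+1=i, s+1=t, u+1=v, r+1=s, b+1=c.

itvsc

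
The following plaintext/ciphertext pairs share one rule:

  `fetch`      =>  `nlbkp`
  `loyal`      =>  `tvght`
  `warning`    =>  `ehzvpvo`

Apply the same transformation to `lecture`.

The shift depends on letter class: consonant f→n is +8, but vowel e→l is +7. The rule splits by letter class: vowels +7, consonants +8.
For lecture: l(cons)+8=t, e(vowel)+7=l, c(cons)+8=k, t(cons)+8=b, u(vowel)+7=b, r(cons)+8=z, e(vowel)+7=l.

tlkbbzl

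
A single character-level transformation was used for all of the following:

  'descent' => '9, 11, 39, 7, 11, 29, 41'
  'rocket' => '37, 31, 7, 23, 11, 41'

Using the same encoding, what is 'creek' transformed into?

d(#4)→9 and e(#5)→11: differences scale by 2, so n = 2·pos + 1. With a=1..z=26, the number is 2·pos + 1.
Applying it to creek: c=3→7, r=18→37, e=5→11, e=5→11, k=11→23.

7, 37, 11, 11, 23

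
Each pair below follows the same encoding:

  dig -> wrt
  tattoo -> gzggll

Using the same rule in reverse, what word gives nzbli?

mayor

Letters are reflected about the middle of the alphabet (position → 25−position): Atbash.
Reversing it on nzbli: n↔m, z↔a, b↔y, l↔o, i↔r.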